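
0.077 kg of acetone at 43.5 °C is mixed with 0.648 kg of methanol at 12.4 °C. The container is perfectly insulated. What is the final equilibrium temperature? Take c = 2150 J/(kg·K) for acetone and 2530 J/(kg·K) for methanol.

T_f ≈ 15.3 °C

Energy conservation, ΣQ = 0:
0.077×2150×(T − 43.5) + 0.648×2530×(T − 12.4) = 0
165.55(T − 43.5) + 1639.4(T − 12.4) = 0
1805 T = 27530
T = 27530/1805 ≈ 15.25 °C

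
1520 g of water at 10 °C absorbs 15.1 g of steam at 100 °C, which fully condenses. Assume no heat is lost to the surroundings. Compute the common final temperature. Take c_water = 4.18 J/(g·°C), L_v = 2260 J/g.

Heat gained plus heat lost sum to zero:
condense steam: −15.1·2260 = −34126; condensate cools 100→T: 15.1·4.18·(T − 100) = 63.12(T − 100); water warms: 1520·4.18·(T − 10) = 6353.6(T − 10)
6416.7 T = 34126 + 6311.8 + 63536 = 103974
T ≈ 16.20 °C, under the boiling point, so the assumption holds.

T_f ≈ 16.2 °C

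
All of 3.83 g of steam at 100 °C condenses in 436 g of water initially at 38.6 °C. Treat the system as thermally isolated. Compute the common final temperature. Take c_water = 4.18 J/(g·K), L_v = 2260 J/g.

T_f ≈ 43.8 °C

Taking heat into each body as positive, Σ m c ΔT = 0:
steam→water at 100 °C releases m L_v = 3.83×2260 = 8655.8
  condensate cools 100→T: 3.83×4.18×(T − 100) = 16.01(T − 100)
  water warms: 436×4.18×(T − 38.6) = 1822.5(T − 38.6)
1838.5 T = 8655.8 + 1600.9 + 70348 = 80604
T ≈ 43.84 °C — below 100 °C, confirming all the steam condensed.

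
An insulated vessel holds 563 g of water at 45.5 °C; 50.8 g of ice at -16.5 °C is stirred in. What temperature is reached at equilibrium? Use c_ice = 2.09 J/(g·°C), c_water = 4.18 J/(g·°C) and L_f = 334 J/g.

Taking heat into each body as positive, Σ m c ΔT = 0:
ice -16.5→0 °C: 50.8·2.09·16.5 = 1751.8; fusion: m_ice L_f = 50.8·334 = 16967; meltwater 0→T: 50.8·4.18·T = 212.34 T; water: 2353.3(T − 45.5)
2565.7 T = 107077 − 18719 = 88358
T ≈ 34.44 °C. Since T > 0 °C, the all-ice-melts assumption holds.

T_f ≈ 34.4 °C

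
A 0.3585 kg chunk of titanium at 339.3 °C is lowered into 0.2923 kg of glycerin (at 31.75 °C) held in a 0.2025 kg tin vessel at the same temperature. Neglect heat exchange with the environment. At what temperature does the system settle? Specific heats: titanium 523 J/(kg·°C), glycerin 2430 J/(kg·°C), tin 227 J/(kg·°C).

T_f ≈ 92.9 °C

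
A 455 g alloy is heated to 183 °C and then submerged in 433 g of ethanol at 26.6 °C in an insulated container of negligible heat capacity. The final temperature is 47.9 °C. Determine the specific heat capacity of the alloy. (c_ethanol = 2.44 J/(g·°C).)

Heat lost by the alloy = heat gained by the ethanol:
455·c·(183 − 47.9) = 433·2.44·(47.9 − 26.6)
61470 c = 22504  ⇒  c ≈ 0.3661 J/(g·°C)

c ≈ 0.366 J/(g·°C)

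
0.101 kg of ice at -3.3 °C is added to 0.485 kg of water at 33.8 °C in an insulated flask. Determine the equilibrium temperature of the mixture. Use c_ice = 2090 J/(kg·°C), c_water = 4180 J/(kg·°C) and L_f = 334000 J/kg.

Heat gained plus heat lost sum to zero:
ice -3.3→0 °C: 0.101·2090·3.3 = 696.6; latent heat to melt: 0.101·334000 = 33734; meltwater 0→T: 0.101·4180·T = 422.18 T; water cools: 0.485·4180·(T − 33.8) = 2027.3(T − 33.8)
2449.5 T = 68523 − 34431 = 34092
T ≈ 13.92 °C — above 0 °C, consistent with complete melting.

T_f ≈ 13.9 °C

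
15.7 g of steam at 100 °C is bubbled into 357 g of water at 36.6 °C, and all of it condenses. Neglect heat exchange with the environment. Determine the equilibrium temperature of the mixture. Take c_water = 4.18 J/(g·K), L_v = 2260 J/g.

T_f ≈ 62.0 °C

Heat gained plus heat lost sum to zero:
latent heat released on condensation: 15.7×2260 = 35482; condensate cools 100→T: 15.7×4.18×(T − 100) = 65.63(T − 100); water warms: 357×4.18×(T − 36.6) = 1492.3(T − 36.6)
1557.9 T = 35482 + 6562.6 + 54617 = 96661
T ≈ 62.05 °C (< 100 °C, so full condensation is consistent).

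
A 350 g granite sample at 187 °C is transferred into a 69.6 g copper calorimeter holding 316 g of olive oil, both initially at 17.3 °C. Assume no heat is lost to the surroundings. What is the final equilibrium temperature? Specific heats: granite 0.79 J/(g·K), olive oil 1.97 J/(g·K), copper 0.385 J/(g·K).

T_f ≈ 68.0 °C

Net heat exchanged in the isolated system is zero:
350·0.79·(T − 187) + 316·1.97·(T − 17.3) + 69.6·0.385·(T − 17.3) = 0
(276.5 + 622.52 + 26.8) T = 276.5·187 + 622.52·17.3 + 26.8·17.3
T = 62939/925.82 ≈ 67.98 °C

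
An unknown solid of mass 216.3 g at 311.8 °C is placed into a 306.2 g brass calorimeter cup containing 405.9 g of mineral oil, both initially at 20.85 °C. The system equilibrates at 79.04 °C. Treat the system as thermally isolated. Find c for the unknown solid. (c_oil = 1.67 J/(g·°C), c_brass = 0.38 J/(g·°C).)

Conservation of energy gives ΣQ = 0:
216.3×c×(79.04 − 311.8) + 405.9×1.67×(79.04 − 20.85) + 306.2×0.38×(79.04 − 20.85) = 0
-50346 c = -46215
c = -46215/-50346 ≈ 0.9179 J/(g·°C)

c ≈ 0.918 J/(g·°C)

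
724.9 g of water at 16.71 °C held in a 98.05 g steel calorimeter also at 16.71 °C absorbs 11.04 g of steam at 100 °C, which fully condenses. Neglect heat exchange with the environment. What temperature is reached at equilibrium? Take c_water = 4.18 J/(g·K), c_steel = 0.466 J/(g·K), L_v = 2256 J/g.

T_f ≈ 25.9 °C

Net heat exchanged in the isolated system is zero:
latent heat released on condensation: 11.04×2256 = 24906; condensate cools 100→T: 11.04×4.18×(T − 100) = 46.15(T − 100); water warms: 724.9×4.18×(T − 16.71) = 3030.1(T − 16.71); steel cup: 98.05×0.466×(T − 16.71) = 45.69(T − 16.71)
3121.9 T = 24906 + 4614.7 + 51396 = 80917
T ≈ 25.92 °C, under the boiling point, so the assumption holds.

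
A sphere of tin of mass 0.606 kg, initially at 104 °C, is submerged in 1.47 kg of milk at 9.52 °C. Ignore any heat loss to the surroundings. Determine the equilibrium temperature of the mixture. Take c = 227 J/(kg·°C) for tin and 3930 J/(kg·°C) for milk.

Setting the total heat transfer to zero:
0.606·227·(T − 104) + 1.47·3930·(T − 9.52) = 0
5914.7 T = 69304
T ≈ 11.72 °C

T_f ≈ 11.7 °C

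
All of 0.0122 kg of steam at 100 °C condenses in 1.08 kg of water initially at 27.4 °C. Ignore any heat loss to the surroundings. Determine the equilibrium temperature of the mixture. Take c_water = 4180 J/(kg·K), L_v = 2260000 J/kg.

Let T be the final temperature. ΣQ_i = 0:
condense steam: −0.0122×2260000 = −27572
  condensate cools 100→T: 0.0122×4180×(T − 100) = 51(T − 100)
  original water: 4514.4(T − 27.4)
4565.4 T = 27572 + 5099.6 + 123695 = 156366
T ≈ 34.25 °C, under the boiling point, so the assumption holds.

T_f ≈ 34.3 °C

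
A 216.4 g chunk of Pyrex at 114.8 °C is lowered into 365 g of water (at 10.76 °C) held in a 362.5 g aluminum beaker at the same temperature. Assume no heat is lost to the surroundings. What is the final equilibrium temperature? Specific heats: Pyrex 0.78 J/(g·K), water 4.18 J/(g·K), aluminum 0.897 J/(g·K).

Net heat exchanged in the isolated system is zero:
216.4*0.78*(T − 114.8) + 365*4.18*(T − 10.76) + 362.5*0.897*(T − 10.76) = 0
2019.7 T = 39293
T = 39293 / 2019.7 = 19.5 °C

T_f ≈ 19.5 °C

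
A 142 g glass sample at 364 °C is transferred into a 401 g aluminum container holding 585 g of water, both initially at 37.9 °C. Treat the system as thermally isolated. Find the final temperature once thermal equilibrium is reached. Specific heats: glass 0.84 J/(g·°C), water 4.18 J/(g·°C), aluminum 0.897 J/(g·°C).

T_f ≈ 51.2 °C

Let T be the final temperature. ΣQ_i = 0:
142*0.84*(T − 364) + 585*4.18*(T − 37.9) + 401*0.897*(T − 37.9) = 0
119.28(T − 364) + 2445.3(T − 37.9) + 359.7(T − 37.9) = 0
(119.28 + 2445.3 + 359.7) T = 119.28*364 + 2445.3*37.9 + 359.7*37.9
T = 149727/2924.3 ≈ 51.20 °C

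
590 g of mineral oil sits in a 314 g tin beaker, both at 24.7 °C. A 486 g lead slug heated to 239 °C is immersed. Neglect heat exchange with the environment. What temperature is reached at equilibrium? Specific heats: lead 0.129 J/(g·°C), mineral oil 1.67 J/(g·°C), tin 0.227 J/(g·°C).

T_f ≈ 36.7 °C

T_f = Σ m_i c_i T_i / Σ m_i c_i:
T_f = (62.69·239 + 985.3·24.7 + 71.28·24.7) / (62.69 + 985.3 + 71.28)
    = 41081 / 1119.3 ≈ 36.70 °C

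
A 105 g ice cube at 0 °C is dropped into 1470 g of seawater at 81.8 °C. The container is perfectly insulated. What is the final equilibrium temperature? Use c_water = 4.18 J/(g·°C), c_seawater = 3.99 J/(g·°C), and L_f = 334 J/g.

T_f ≈ 70.5 °C

Conservation of energy gives ΣQ = 0:
latent heat to melt: 105·334 = 35070
  meltwater 0→T: 105·4.18·T = 438.9 T
  seawater cools: 1470·3.99·(T − 81.8) = 5865.3(T − 81.8)
6304.2 T = 479782 − 35070 = 444712
T ≈ 70.54 °C — above 0 °C, consistent with complete melting.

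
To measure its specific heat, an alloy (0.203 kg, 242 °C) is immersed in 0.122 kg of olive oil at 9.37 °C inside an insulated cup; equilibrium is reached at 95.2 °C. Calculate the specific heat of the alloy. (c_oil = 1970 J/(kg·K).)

Heat lost by the alloy = heat gained by the oil:
0.203×c×(242 − 95.2) = 0.122×1970×(95.2 − 9.37)
29.8 c = 20628  ⇒  c ≈ 692.2 J/(kg·K)

c ≈ 692 J/(kg·K)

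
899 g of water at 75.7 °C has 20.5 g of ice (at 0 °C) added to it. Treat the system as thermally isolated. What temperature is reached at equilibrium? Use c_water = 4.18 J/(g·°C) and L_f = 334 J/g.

Taking heat into each body as positive, Σ m c ΔT = 0:
fusion: m_ice L_f = 20.5·334 = 6847; meltwater 0→T: 20.5·4.18·T = 85.69 T; water cools: 899·4.18·(T − 75.7) = 3757.8(T − 75.7)
3843.5 T = 284467 − 6847 = 277620
T ≈ 72.23 °C — above 0 °C, consistent with complete melting.

T_f ≈ 72.2 °C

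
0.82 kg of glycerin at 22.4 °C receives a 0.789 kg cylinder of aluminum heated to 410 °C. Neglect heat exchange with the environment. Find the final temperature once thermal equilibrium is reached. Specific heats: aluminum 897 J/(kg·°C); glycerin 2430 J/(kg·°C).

T_f = Σ m_i c_i T_i / Σ m_i c_i:
T_f = (707.73·410 + 1992.6·22.4) / (707.73 + 1992.6)
    = 334805 / 2700.3 ≈ 123.99 °C

T_f ≈ 124.0 °C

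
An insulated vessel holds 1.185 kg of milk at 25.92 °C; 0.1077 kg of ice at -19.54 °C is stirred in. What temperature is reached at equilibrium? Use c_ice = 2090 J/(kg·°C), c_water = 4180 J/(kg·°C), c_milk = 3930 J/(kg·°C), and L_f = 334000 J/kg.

T_f ≈ 15.7 °C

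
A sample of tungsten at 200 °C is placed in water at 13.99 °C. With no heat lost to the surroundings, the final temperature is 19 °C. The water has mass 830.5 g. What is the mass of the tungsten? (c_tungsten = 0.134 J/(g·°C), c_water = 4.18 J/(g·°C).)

Heat lost by the tungsten = heat gained by the water:
m×0.134×(200 − 19) = 830.5×4.18×(19 − 13.99)
24.25 m = 17392  ⇒  m ≈ 717.1 g

m ≈ 717 g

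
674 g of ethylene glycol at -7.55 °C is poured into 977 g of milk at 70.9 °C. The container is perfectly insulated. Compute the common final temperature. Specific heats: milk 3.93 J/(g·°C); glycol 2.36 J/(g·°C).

Heat gained plus heat lost sum to zero:
977·3.93·(T − 70.9) + 674·2.36·(T − (-7.55)) = 0
(3839.6 + 1590.6) T = 3839.6·70.9 + 1590.6·(-7.55)
T ≈ 47.92 °C

T_f ≈ 47.9 °C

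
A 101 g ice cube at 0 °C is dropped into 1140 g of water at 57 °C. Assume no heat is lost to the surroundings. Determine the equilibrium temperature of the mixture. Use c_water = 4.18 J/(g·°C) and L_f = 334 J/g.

Conservation of energy gives ΣQ = 0:
melt ice: 101×334 = 33734
  warm the meltwater: 422.18 T
  water: 4765.2(T − 57)
5187.4 T = 271616 − 33734 = 237882
T ≈ 45.86 °C — above 0 °C, consistent with complete melting.

T_f ≈ 45.9 °C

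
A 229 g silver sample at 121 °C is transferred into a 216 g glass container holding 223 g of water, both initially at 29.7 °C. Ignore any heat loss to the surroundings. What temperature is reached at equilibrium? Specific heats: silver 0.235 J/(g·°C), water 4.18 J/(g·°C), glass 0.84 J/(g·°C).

Setting the total heat transfer to zero:
229·0.235·(T − 121) + 223·4.18·(T − 29.7) + 216·0.84·(T − 29.7) = 0
53.81(T − 121) + 932.14(T − 29.7) + 181.44(T − 29.7) = 0
(53.81 + 932.14 + 181.44) T = 53.81·121 + 932.14·29.7 + 181.44·29.7
T ≈ 33.91 °C

T_f ≈ 33.9 °C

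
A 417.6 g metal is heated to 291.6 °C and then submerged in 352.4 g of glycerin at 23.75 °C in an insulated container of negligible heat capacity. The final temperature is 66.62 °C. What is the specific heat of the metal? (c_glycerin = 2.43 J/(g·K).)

c ≈ 0.391 J/(g·K)

m_s c (T_s − T_f) = m_glycerin c_glycerin (T_f − T_0):
417.6·c·(291.6 − 66.62) = 352.4·2.43·(66.62 − 23.75)
93952 c = 36711  ⇒  c ≈ 0.3907 J/(g·K)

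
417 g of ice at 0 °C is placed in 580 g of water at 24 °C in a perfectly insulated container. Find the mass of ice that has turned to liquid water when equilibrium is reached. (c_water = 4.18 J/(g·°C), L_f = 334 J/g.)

Cooling the water to 0 °C releases 580×4.18×24 = 58186 J.
Fully melting the ice requires m_ice L_f = 417×334 = 139278 J.
58186 J < 139278 J, so only part of the ice melts and the system sits at 0 °C.
Mass melted = 58186/334 ≈ 174.2 g.

m_melted ≈ 174 g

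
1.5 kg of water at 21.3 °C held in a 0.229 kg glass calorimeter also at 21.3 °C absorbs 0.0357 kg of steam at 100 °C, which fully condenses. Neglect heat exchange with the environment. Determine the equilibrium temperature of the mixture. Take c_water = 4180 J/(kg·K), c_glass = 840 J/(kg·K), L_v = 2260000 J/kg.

T_f ≈ 35.3 °C

Let T be the final temperature. ΣQ_i = 0:
steam→water at 100 °C releases m L_v = 0.0357·2260000 = 80682; condensed water 100 °C→T: 149.23(T − 100); water warms: 1.5·4180·(T − 21.3) = 6270(T − 21.3); glass cup: 0.229·840·(T − 21.3) = 192.36(T − 21.3)
6611.6 T = 80682 + 14923 + 137648 = 233253
T ≈ 35.28 °C, under the boiling point, so the assumption holds.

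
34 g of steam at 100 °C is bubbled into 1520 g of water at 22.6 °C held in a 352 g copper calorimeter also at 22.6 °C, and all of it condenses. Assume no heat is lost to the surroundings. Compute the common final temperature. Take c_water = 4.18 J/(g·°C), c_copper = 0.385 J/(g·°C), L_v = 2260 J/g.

Net heat exchanged in the isolated system is zero:
latent heat released on condensation: 34·2260 = 76840
  condensate cools 100→T: 34·4.18·(T − 100) = 142.12(T − 100)
  original water: 6353.6(T − 22.6)
  cup: 135.52(T − 22.6)
6631.2 T = 76840 + 14212 + 146654 = 237706
T ≈ 35.85 °C, under the boiling point, so the assumption holds.

T_f ≈ 35.8 °C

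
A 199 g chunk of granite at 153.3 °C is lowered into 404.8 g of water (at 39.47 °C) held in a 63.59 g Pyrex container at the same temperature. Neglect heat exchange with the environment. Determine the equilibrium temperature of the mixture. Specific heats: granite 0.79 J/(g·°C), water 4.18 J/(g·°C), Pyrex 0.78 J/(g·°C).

T_f ≈ 48.9 °C

T_f = Σ m_i c_i T_i / Σ m_i c_i:
T_f = (157.21×153.3 + 1692.1×39.47 + 49.6×39.47) / (157.21 + 1692.1 + 49.6)
    = 92844 / 1898.9 ≈ 48.89 °C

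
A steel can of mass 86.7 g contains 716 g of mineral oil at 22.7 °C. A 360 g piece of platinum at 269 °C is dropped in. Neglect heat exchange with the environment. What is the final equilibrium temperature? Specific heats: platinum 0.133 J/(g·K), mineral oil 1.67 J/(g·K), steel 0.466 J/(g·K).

T_f ≈ 31.9 °C

T_f = Σ m_i c_i T_i / Σ m_i c_i:
T_f = (47.88·269 + 1195.7·22.7 + 40.4·22.7) / (47.88 + 1195.7 + 40.4)
    = 40940 / 1284 ≈ 31.88 °C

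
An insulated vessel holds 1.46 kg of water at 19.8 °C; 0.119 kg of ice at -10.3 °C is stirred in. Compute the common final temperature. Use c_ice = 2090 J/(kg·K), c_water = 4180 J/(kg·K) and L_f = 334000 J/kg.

T_f ≈ 11.9 °C

Setting the total heat transfer to zero:
warm ice to 0 °C: 0.119·2090·(0 − (-10.3)) = 2561.7; latent heat to melt: 0.119·334000 = 39746; warm the meltwater: 497.42 T; water cools: 1.46·4180·(T − 19.8) = 6102.8(T − 19.8)
6600.2 T = 120835 − 42308 = 78528
T ≈ 11.90 °C. Since T > 0 °C, the all-ice-melts assumption holds.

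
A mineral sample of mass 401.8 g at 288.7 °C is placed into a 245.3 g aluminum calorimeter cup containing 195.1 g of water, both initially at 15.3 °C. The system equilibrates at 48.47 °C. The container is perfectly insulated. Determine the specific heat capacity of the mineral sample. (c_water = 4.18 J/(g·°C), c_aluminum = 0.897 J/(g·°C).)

c ≈ 0.356 J/(g·°C)

Setting the total heat transfer to zero:
401.8×c×(48.47 − 288.7) + 195.1×4.18×(48.47 − 15.3) + 245.3×0.897×(48.47 − 15.3) = 0
-96524 c = -34349
c = -34349/-96524 ≈ 0.3559 J/(g·°C)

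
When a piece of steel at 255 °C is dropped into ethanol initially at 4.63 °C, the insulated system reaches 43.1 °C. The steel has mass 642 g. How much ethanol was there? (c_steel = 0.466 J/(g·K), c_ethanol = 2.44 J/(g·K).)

m ≈ 675 g

Heat lost by the steel = heat gained by the ethanol:
642·0.466·(255 − 43.1) = m·2.44·(43.1 − 4.63)
93.87 m = 63395  ⇒  m ≈ 675.4 g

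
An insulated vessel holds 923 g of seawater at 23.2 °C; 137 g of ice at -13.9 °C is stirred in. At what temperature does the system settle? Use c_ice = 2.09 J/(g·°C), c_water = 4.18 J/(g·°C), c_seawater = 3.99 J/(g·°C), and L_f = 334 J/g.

Net heat exchanged in the isolated system is zero:
warm ice to 0 °C: 137·2.09·(0 − (-13.9)) = 3980; fusion: m_ice L_f = 137·334 = 45758; meltwater 0→T: 137·4.18·T = 572.66 T; seawater cools: 923·3.99·(T − 23.2) = 3682.8(T − 23.2)
4255.4 T = 85440 − 49738 = 35702
T ≈ 8.39 °C. Since T > 0 °C, the all-ice-melts assumption holds.

T_f ≈ 8.4 °C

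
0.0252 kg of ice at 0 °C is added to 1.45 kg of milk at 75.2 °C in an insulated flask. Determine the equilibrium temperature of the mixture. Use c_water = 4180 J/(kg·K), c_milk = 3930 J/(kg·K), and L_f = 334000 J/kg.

T_f ≈ 72.4 °C

Net heat exchanged in the isolated system is zero:
fusion: m_ice L_f = 0.0252×334000 = 8416.8
  meltwater 0→T: 0.0252×4180×T = 105.34 T
  milk cools: 1.45×3930×(T − 75.2) = 5698.5(T − 75.2)
5803.8 T = 428527 − 8416.8 = 420110
T ≈ 72.38 °C — above 0 °C, consistent with complete melting.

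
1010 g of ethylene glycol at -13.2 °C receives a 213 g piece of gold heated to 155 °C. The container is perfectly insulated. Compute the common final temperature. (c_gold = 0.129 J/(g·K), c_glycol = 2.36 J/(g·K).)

Let T be the final temperature. ΣQ_i = 0:
213×0.129×(T − 155) + 1010×2.36×(T − (-13.2)) = 0
27.48(T − 155) + 2383.6(T − (-13.2)) = 0
2411.1 T = -27205
T = -27205/2411.1 ≈ -11.28 °C

T_f ≈ -11.3 °C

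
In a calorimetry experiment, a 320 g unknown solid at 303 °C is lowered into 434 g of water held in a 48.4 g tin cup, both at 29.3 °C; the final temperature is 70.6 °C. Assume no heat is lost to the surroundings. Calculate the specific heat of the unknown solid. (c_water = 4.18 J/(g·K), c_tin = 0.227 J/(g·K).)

c ≈ 1.01 J/(g·K)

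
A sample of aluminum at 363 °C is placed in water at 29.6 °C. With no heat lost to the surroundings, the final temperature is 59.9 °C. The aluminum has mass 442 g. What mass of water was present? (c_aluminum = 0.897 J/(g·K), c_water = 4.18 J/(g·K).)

Heat lost by the aluminum = heat gained by the water:
442×0.897×(363 − 59.9) = m×4.18×(59.9 − 29.6)
126.65 m = 120171  ⇒  m ≈ 948.8 g

m ≈ 949 g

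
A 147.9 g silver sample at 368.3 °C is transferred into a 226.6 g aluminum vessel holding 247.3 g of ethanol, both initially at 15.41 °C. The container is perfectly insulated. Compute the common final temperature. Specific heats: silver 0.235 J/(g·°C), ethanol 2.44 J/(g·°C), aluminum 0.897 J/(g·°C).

T_f ≈ 30.0 °C

Energy conservation, ΣQ = 0:
147.9·0.235·(T − 368.3) + 247.3·2.44·(T − 15.41) + 226.6·0.897·(T − 15.41) = 0
(34.76 + 603.41 + 203.26) T = 34.76·368.3 + 603.41·15.41 + 203.26·15.41
T = 25232/841.43 ≈ 29.99 °C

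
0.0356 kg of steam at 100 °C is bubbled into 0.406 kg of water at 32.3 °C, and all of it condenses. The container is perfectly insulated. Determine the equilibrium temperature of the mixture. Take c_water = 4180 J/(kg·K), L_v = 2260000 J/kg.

Taking heat into each body as positive, Σ m c ΔT = 0:
steam→water at 100 °C releases m L_v = 0.0356·2260000 = 80456; condensate cools 100→T: 0.0356·4180·(T − 100) = 148.81(T − 100); water warms: 0.406·4180·(T − 32.3) = 1697.1(T − 32.3)
1845.9 T = 80456 + 14881 + 54816 = 150152
T ≈ 81.34 °C, under the boiling point, so the assumption holds.

T_f ≈ 81.3 °C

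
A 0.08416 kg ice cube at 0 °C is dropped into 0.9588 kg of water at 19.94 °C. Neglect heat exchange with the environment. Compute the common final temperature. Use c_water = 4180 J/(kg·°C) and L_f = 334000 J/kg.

T_f ≈ 11.9 °C

Sum of m c ΔT and latent-heat terms is zero:
fusion: m_ice L_f = 0.08416·334000 = 28109
  warm the meltwater: 351.79 T
  water: 4007.8(T − 19.94)
4359.6 T = 79915 − 28109 = 51806
T ≈ 11.88 °C. Since T > 0 °C, the all-ice-melts assumption holds.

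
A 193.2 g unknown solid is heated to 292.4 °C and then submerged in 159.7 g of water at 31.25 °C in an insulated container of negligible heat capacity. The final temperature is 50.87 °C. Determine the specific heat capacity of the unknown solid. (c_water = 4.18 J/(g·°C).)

m_s c (T_s − T_f) = m_water c_water (T_f − T_0):
193.2×c×(292.4 − 50.87) = 159.7×4.18×(50.87 − 31.25)
46664 c = 13097  ⇒  c ≈ 0.2807 J/(g·°C)

c ≈ 0.281 J/(g·°C)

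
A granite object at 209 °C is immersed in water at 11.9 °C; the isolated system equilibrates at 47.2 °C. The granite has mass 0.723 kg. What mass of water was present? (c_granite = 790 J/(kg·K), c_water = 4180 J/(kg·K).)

Heat lost by the granite = heat gained by the water:
0.723×790×(209 − 47.2) = m×4180×(47.2 − 11.9)
147554 m = 92415  ⇒  m ≈ 0.6263 kg

m ≈ 0.626 kg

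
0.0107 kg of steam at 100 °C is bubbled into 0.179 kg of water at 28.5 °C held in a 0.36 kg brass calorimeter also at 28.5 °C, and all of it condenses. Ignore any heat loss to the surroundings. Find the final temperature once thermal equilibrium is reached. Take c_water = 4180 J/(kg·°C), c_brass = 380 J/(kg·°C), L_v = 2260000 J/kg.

T_f ≈ 57.9 °C

Sum of m c ΔT and latent-heat terms is zero:
latent heat released on condensation: 0.0107·2260000 = 24182; condensate cools 100→T: 0.0107·4180·(T − 100) = 44.73(T − 100); original water: 748.22(T − 28.5); cup: 136.8(T − 28.5)
929.75 T = 24182 + 4472.6 + 25223 = 53878
T ≈ 57.95 °C, under the boiling point, so the assumption holds.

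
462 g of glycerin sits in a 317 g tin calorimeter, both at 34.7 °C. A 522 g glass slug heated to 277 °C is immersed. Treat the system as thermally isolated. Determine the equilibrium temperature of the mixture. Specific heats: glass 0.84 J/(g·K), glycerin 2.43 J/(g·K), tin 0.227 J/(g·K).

Conservation of energy gives ΣQ = 0:
522×0.84×(T − 277) + 462×2.43×(T − 34.7) + 317×0.227×(T − 34.7) = 0
(438.48 + 1122.7 + 71.96) T = 438.48×277 + 1122.7×34.7 + 71.96×34.7
T = 162912/1633.1 ≈ 99.76 °C

T_f ≈ 99.8 °C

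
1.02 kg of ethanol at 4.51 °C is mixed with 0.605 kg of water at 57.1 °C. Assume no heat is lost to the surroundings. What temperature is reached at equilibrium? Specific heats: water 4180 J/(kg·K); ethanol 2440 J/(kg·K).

T_f ≈ 31.0 °C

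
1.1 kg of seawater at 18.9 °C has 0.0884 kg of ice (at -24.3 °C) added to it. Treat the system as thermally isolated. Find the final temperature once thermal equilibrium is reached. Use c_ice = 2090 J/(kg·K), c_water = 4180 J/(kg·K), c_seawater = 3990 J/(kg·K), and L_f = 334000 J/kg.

Taking heat into each body as positive, Σ m c ΔT = 0:
ice -24.3→0 °C: 0.0884·2090·24.3 = 4489.6
  melt ice: 0.0884·334000 = 29526
  meltwater 0→T: 0.0884·4180·T = 369.51 T
  seawater cools: 1.1·3990·(T − 18.9) = 4389(T − 18.9)
4758.5 T = 82952 − 34015 = 48937
T ≈ 10.28 °C — above 0 °C, consistent with complete melting.

T_f ≈ 10.3 °C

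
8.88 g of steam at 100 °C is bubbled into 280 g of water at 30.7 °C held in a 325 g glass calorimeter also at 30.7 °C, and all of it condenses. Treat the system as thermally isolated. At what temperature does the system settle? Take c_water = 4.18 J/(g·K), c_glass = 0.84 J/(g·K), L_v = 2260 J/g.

T_f ≈ 46.0 °C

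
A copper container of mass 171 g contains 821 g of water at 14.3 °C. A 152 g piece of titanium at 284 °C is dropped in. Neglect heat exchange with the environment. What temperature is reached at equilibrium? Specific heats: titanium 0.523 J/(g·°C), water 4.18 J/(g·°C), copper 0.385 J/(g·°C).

T_f ≈ 20.3 °C

Energy conservation, ΣQ = 0:
152*0.523*(T − 284) + 821*4.18*(T − 14.3) + 171*0.385*(T − 14.3) = 0
79.5(T − 284) + 3431.8(T − 14.3) + 65.84(T − 14.3) = 0
(79.5 + 3431.8 + 65.84) T = 79.5*284 + 3431.8*14.3 + 65.84*14.3
T = 72593/3577.1 ≈ 20.29 °C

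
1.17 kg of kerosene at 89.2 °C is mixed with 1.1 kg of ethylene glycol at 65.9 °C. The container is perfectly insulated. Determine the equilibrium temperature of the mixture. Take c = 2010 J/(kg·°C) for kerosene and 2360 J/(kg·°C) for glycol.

T_f is the heat-capacity-weighted average of the initial temperatures:
T_f = (2351.7×89.2 + 2596×65.9) / (2351.7 + 2596)
    = 380848 / 4947.7 ≈ 76.97 °C

T_f ≈ 77.0 °C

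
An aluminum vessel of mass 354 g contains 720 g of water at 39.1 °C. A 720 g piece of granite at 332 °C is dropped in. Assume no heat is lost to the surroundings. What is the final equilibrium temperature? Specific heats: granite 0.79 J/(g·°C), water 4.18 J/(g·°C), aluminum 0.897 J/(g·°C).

T_f ≈ 81.9 °C

T_f = Σ m_i c_i T_i / Σ m_i c_i:
T_f = (568.8×332 + 3009.6×39.1 + 317.54×39.1) / (568.8 + 3009.6 + 317.54)
    = 318933 / 3895.9 ≈ 81.86 °C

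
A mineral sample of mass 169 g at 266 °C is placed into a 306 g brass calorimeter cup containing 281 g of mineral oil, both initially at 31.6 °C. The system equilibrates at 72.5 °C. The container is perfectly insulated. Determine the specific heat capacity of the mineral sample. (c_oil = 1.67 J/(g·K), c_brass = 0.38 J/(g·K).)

c ≈ 0.732 J/(g·K)

Conservation of energy gives ΣQ = 0:
169·c·(72.5 − 266) + 281·1.67·(72.5 − 31.6) + 306·0.38·(72.5 − 31.6) = 0
-32702 c = -23949
c = -23949/-32702 ≈ 0.7324 J/(g·K)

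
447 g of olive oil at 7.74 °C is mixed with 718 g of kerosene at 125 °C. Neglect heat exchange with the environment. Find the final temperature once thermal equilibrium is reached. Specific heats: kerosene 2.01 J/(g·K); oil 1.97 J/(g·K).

T_f ≈ 80.6 °C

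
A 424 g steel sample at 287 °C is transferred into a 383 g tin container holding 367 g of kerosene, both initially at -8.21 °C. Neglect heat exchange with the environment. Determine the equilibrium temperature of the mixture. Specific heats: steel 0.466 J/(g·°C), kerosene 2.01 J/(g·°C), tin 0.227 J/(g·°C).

Energy conservation, ΣQ = 0:
424·0.466·(T − 287) + 367·2.01·(T − (-8.21)) + 383·0.227·(T − (-8.21)) = 0
(197.58 + 737.67 + 86.94) T = 197.58·287 + 737.67·(-8.21) + 86.94·(-8.21)
T ≈ 48.85 °C

T_f ≈ 48.9 °C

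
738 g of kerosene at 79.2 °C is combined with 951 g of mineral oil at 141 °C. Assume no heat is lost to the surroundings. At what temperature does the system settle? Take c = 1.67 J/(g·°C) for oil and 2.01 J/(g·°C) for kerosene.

Taking heat into each body as positive, Σ m c ΔT = 0:
951*1.67*(T − 141) + 738*2.01*(T − 79.2) = 0
1588.2(T − 141) + 1483.4(T − 79.2) = 0
3071.5 T = 341416
T = 341416 / 3071.5 = 111 °C

T_f ≈ 111.2 °C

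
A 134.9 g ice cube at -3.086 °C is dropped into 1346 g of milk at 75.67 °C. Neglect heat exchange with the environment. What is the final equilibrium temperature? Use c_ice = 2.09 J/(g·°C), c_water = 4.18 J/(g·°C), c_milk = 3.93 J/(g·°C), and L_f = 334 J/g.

Sum of m c ΔT and latent-heat terms is zero:
ice -3.086→0 °C: 134.9·2.09·3.086 = 870.07
  latent heat to melt: 134.9·334 = 45057
  meltwater 0→T: 134.9·4.18·T = 563.88 T
  milk cools: 1346·3.93·(T − 75.67) = 5289.8(T − 75.67)
5853.7 T = 400278 − 45927 = 354351
T ≈ 60.53 °C. Since T > 0 °C, the all-ice-melts assumption holds.

T_f ≈ 60.5 °C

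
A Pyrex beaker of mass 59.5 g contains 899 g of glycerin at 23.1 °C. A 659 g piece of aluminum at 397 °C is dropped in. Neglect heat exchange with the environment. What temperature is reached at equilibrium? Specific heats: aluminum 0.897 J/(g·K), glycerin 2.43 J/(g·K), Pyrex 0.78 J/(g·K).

Let T be the final temperature. ΣQ_i = 0:
659·0.897·(T − 397) + 899·2.43·(T − 23.1) + 59.5·0.78·(T − 23.1) = 0
591.12(T − 397) + 2184.6(T − 23.1) + 46.41(T − 23.1) = 0
(591.12 + 2184.6 + 46.41) T = 591.12·397 + 2184.6·23.1 + 46.41·23.1
T = 286211 / 2822.1 = 101 °C

T_f ≈ 101.4 °C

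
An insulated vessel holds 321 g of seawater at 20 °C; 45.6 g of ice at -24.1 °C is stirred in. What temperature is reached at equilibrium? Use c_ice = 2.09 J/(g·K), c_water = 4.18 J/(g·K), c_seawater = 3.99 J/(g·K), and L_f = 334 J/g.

T_f ≈ 5.5 °C

Taking heat into each body as positive, Σ m c ΔT = 0:
warm ice to 0 °C: 45.6×2.09×(0 − (-24.1)) = 2296.8
  fusion: m_ice L_f = 45.6×334 = 15230
  meltwater 0→T: 45.6×4.18×T = 190.61 T
  seawater cools: 321×3.99×(T − 20) = 1280.8(T − 20)
1471.4 T = 25616 − 17527 = 8088.6
T ≈ 5.50 °C — above 0 °C, consistent with complete melting.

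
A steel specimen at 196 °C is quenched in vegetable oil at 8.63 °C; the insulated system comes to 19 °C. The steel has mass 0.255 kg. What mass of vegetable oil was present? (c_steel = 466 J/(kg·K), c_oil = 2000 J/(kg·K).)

m ≈ 1.01 kg

Net heat exchanged in the isolated system is zero:
0.255×466×(19 − 196) + m×2000×(19 − 8.63) = 0
20740 m = 21033
m = 21033/20740 ≈ 1.014 kg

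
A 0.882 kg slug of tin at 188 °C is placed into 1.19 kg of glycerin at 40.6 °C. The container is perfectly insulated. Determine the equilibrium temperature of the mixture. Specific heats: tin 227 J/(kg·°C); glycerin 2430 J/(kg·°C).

Heat lost by the tin equals heat gained by the glycerin:
0.882·227·(188 − T) = 1.19·2430·(T − 40.6)
200.21(188 − T) = 2891.7(T − 40.6)
3091.9 T = 155043  ⇒  T ≈ 50.14 °C

T_f ≈ 50.1 °C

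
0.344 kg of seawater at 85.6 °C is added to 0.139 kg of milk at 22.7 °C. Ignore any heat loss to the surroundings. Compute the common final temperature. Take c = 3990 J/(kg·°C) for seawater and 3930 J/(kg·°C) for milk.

T_f ≈ 67.7 °C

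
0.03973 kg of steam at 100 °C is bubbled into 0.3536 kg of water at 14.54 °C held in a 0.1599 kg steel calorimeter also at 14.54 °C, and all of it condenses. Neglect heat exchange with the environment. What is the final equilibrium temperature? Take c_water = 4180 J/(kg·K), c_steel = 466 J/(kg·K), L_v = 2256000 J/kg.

Energy balance with sensible and latent terms:
steam→water at 100 °C releases m L_v = 0.03973·2256000 = 89631
  condensed water 100 °C→T: 166.07(T − 100)
  water warms: 0.3536·4180·(T − 14.54) = 1478(T − 14.54)
  cup: 74.51(T − 14.54)
1718.6 T = 89631 + 16607 + 22574 = 128812
T ≈ 74.95 °C — below 100 °C, confirming all the steam condensed.

T_f ≈ 75.0 °C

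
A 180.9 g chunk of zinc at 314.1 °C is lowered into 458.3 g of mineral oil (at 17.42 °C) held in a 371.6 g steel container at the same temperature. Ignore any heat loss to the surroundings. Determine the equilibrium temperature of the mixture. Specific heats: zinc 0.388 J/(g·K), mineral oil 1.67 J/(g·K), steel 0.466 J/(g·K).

Heat gained plus heat lost sum to zero:
180.9×0.388×(T − 314.1) + 458.3×1.67×(T − 17.42) + 371.6×0.466×(T − 17.42) = 0
70.19(T − 314.1) + 765.36(T − 17.42) + 173.17(T − 17.42) = 0
1008.7 T = 38396
T = 38396 / 1008.7 = 38.1 °C

T_f ≈ 38.1 °C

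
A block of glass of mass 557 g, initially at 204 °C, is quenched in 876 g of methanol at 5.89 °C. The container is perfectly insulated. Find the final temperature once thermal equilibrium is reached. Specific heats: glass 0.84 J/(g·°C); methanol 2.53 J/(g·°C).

T_f ≈ 40.4 °C

Heat lost by the glass equals heat gained by the methanol:
557×0.84×(204 − T) = 876×2.53×(T − 5.89)
467.88(204 − T) = 2216.3(T − 5.89)
2684.2 T = 108501  ⇒  T ≈ 40.42 °C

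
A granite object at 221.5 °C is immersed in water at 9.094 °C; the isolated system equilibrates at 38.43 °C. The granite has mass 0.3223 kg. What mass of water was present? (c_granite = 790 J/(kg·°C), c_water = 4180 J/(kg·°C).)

m ≈ 0.38 kg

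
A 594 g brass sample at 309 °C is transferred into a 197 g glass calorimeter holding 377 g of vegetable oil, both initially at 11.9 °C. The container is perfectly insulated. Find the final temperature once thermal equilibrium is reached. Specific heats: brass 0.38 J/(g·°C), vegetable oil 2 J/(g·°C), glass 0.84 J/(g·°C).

Setting the total heat transfer to zero:
594×0.38×(T − 309) + 377×2×(T − 11.9) + 197×0.84×(T − 11.9) = 0
225.72(T − 309) + 754(T − 11.9) + 165.48(T − 11.9) = 0
1145.2 T = 80689
T ≈ 70.46 °C

T_f ≈ 70.5 °C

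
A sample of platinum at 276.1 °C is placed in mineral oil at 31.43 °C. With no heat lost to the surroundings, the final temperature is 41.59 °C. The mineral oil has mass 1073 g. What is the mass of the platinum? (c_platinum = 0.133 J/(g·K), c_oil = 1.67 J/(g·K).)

m ≈ 584 g

Net heat exchanged in the isolated system is zero:
m·0.133·(41.59 − 276.1) + 1073·1.67·(41.59 − 31.43) = 0
-31.19 m = -18206
m = -18206/-31.19 ≈ 583.7 g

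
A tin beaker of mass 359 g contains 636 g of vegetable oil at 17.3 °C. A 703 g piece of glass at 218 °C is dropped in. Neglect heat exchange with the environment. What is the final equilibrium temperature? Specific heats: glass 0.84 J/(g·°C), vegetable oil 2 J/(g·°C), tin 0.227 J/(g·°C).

Heat gained plus heat lost sum to zero:
703·0.84·(T − 218) + 636·2·(T − 17.3) + 359·0.227·(T − 17.3) = 0
590.52(T − 218) + 1272(T − 17.3) + 81.49(T − 17.3) = 0
1944 T = 152149
T = 152149 / 1944 = 78.3 °C

T_f ≈ 78.3 °C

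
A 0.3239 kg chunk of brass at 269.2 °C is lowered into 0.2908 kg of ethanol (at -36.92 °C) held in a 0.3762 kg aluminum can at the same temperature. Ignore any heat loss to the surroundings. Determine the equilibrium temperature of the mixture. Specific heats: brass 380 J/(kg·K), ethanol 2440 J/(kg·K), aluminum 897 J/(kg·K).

T_f ≈ -4.7 °C

Setting the total heat transfer to zero:
0.3239·380·(T − 269.2) + 0.2908·2440·(T − (-36.92)) + 0.3762·897·(T − (-36.92)) = 0
123.08(T − 269.2) + 709.55(T − (-36.92)) + 337.45(T − (-36.92)) = 0
(123.08 + 709.55 + 337.45) T = 123.08·269.2 + 709.55·(-36.92) + 337.45·(-36.92)
T ≈ -4.72 °C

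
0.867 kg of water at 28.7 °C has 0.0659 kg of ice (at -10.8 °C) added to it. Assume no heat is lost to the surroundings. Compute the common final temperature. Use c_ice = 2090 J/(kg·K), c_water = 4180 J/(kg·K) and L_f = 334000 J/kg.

T_f ≈ 20.6 °C

Let T be the final temperature. ΣQ_i = 0:
ice -10.8→0 °C: 0.0659·2090·10.8 = 1487.5; latent heat to melt: 0.0659·334000 = 22011; meltwater 0→T: 0.0659·4180·T = 275.46 T; water: 3624.1(T − 28.7)
3899.5 T = 104011 − 23498 = 80512
T ≈ 20.65 °C — above 0 °C, consistent with complete melting.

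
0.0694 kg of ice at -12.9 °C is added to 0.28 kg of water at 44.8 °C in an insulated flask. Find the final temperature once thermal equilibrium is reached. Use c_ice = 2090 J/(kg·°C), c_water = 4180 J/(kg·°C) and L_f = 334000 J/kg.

T_f ≈ 18.7 °C

Conservation of energy gives ΣQ = 0:
ice -12.9→0 °C: 0.0694×2090×12.9 = 1871.1
  melt ice: 0.0694×334000 = 23180
  warm the meltwater: 290.09 T
  water cools: 0.28×4180×(T − 44.8) = 1170.4(T − 44.8)
1460.5 T = 52434 − 25051 = 27383
T ≈ 18.75 °C (positive, so assuming full melt was valid).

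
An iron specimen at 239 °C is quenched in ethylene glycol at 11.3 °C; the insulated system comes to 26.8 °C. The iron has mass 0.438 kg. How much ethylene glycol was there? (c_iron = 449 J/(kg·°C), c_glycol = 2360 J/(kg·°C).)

m ≈ 1.14 kg

|Q_iron| = |Q_glycol|:
0.438·449·(239 − 26.8) = m·2360·(26.8 − 11.3)
36580 m = 41732  ⇒  m ≈ 1.141 kg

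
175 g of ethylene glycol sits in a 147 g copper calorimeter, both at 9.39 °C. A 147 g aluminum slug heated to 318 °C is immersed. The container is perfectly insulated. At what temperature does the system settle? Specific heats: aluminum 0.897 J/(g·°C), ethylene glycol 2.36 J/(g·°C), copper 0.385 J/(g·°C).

T_f ≈ 77.0 °C

Energy conservation, ΣQ = 0:
147·0.897·(T − 318) + 175·2.36·(T − 9.39) + 147·0.385·(T − 9.39) = 0
131.86(T − 318) + 413(T − 9.39) + 56.59(T − 9.39) = 0
(131.86 + 413 + 56.59) T = 131.86·318 + 413·9.39 + 56.59·9.39
T = 46341 / 601.45 = 77 °C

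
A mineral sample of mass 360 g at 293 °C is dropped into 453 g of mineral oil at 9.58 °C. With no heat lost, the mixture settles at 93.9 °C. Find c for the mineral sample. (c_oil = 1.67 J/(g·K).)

c ≈ 0.89 J/(g·K)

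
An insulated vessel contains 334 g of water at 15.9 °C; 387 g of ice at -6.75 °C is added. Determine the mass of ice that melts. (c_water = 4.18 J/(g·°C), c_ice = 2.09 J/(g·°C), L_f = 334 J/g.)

m_melted ≈ 50.1 g

Water can give up m c ΔT = 334·4.18·15.9 = 22198 J before reaching 0 °C.
Of that, 387·2.09·6.75 = 5459.6 J goes to bring the ice to 0 °C, leaving 16739 J.
Melting all 387 g of ice would need 387·334 = 129258 J.
That's not enough to melt it all — equilibrium is at 0 °C with ice remaining.
Mass melted = 16739/334 ≈ 50.12 g.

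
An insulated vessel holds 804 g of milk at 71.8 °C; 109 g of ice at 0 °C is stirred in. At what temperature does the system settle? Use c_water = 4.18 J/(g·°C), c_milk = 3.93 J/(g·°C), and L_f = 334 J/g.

T_f ≈ 52.7 °C

Conservation of energy gives ΣQ = 0:
fusion: m_ice L_f = 109×334 = 36406; meltwater 0→T: 109×4.18×T = 455.62 T; milk: 3159.7(T − 71.8)
3615.3 T = 226868 − 36406 = 190462
T ≈ 52.68 °C. Since T > 0 °C, the all-ice-melts assumption holds.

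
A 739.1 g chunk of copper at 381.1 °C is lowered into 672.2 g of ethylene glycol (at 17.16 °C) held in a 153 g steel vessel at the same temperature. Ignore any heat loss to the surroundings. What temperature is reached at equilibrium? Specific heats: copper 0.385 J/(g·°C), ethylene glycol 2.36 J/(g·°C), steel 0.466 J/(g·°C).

Let T be the final temperature. ΣQ_i = 0:
739.1*0.385*(T − 381.1) + 672.2*2.36*(T − 17.16) + 153*0.466*(T − 17.16) = 0
(284.55 + 1586.4 + 71.3) T = 284.55*381.1 + 1586.4*17.16 + 71.3*17.16
T = 136889/1942.2 ≈ 70.48 °C

T_f ≈ 70.5 °C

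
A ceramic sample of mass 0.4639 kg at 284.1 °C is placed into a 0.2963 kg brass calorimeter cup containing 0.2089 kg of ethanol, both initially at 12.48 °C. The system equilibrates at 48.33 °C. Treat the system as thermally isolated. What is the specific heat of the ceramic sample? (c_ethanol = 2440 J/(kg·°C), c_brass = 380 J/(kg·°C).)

c ≈ 204 J/(kg·°C)

Let T be the final temperature. ΣQ_i = 0:
0.4639·c·(48.33 − 284.1) + 0.2089·2440·(48.33 − 12.48) + 0.2963·380·(48.33 − 12.48) = 0
-109.37 c = -22310
c = -22310/-109.37 ≈ 204 J/(kg·°C)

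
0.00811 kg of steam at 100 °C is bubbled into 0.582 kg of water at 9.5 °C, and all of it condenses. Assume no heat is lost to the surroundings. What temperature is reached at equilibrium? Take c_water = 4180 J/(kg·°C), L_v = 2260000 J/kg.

Taking heat into each body as positive, Σ m c ΔT = 0:
latent heat released on condensation: 0.00811·2260000 = 18329; condensed water 100 °C→T: 33.9(T − 100); water warms: 0.582·4180·(T − 9.5) = 2432.8(T − 9.5)
2466.7 T = 18329 + 3390 + 23111 = 44830
T ≈ 18.17 °C — below 100 °C, confirming all the steam condensed.

T_f ≈ 18.2 °C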